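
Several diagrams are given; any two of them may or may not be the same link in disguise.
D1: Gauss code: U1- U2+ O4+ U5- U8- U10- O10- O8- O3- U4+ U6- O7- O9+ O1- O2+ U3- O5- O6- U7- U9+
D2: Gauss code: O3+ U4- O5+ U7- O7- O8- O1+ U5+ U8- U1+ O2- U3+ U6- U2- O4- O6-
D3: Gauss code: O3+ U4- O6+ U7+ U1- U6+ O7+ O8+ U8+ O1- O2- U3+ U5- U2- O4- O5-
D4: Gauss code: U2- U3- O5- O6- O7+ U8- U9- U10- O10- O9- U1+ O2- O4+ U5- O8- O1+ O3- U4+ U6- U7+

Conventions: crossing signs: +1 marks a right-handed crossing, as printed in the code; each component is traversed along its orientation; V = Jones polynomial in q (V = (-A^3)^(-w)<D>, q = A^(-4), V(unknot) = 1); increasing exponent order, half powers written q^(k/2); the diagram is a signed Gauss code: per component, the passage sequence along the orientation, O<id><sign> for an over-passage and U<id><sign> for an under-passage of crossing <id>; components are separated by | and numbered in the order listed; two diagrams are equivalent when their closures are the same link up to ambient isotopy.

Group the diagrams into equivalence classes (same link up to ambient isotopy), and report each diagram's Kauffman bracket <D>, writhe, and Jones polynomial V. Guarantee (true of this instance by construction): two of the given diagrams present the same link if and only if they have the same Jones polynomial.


grouping into links: {D1, D2, D3, D4}
V(D1) = 1  (w -4, c 10, <D> = A^-12)
D2 (bracket A^-6; 8 crossings at w = -2): V = 1
D3 (bracket 1; 8 crossings at w = 0): V = 1
V(D4) = 1  [10 crossings, <D> = A^-12, w = -4]
why: all 4 diagrams share one V(q), hence one class


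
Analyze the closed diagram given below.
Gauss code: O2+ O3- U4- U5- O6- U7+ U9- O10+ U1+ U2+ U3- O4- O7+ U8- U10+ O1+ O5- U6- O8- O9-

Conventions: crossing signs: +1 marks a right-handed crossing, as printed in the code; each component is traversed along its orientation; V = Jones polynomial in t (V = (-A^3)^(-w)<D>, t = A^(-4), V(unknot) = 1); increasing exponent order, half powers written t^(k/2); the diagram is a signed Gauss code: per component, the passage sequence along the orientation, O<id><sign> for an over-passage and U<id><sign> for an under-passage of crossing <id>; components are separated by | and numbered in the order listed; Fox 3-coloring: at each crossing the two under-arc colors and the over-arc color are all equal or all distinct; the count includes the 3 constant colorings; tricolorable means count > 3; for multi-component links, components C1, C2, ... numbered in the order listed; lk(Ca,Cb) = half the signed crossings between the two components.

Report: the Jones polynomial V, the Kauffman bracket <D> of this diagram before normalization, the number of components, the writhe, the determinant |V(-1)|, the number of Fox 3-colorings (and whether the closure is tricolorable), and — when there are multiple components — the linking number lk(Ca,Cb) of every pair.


V = -t^-5 + t^-4 - t^-3 + 2t^-2 - t^-1 + 2 - t
<D> = -A^-10 + 2A^-6 - A^-2 + 2A^2 - A^6 + A^10 - A^14 (w = -2)
1 component over 10 crossings, w = -2
9 Fox colorings among 3^10, |V(-1)| = 9: tricolorable
why: det 9 = |V(-1)|; divisible by 3, so tricolorable


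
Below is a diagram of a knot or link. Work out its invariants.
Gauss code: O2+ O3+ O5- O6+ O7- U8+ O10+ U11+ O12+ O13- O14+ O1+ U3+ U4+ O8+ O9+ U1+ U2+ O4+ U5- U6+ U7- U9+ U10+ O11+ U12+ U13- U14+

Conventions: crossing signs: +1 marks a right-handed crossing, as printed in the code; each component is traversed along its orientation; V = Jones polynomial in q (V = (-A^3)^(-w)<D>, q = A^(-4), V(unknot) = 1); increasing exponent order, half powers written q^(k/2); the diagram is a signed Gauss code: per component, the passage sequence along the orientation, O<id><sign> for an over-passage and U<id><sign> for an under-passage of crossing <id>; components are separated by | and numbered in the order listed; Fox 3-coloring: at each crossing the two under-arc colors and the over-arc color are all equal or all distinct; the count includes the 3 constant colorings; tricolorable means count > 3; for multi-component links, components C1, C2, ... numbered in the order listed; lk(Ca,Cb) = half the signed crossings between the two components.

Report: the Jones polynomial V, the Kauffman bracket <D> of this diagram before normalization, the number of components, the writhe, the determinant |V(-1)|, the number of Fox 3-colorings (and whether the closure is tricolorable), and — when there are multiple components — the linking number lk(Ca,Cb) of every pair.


V(q) = q^3 + q^5 - q^8
bracket: -A^-8 + A^4 + A^12, w = +8
1 component, writhe +8, over 14 crossings
det 3, colorings 9 of 3^14 — tricolorable
observation: w = +8 shifts under R1 moves; the (-A^3)^(-8) factor cancels that in V


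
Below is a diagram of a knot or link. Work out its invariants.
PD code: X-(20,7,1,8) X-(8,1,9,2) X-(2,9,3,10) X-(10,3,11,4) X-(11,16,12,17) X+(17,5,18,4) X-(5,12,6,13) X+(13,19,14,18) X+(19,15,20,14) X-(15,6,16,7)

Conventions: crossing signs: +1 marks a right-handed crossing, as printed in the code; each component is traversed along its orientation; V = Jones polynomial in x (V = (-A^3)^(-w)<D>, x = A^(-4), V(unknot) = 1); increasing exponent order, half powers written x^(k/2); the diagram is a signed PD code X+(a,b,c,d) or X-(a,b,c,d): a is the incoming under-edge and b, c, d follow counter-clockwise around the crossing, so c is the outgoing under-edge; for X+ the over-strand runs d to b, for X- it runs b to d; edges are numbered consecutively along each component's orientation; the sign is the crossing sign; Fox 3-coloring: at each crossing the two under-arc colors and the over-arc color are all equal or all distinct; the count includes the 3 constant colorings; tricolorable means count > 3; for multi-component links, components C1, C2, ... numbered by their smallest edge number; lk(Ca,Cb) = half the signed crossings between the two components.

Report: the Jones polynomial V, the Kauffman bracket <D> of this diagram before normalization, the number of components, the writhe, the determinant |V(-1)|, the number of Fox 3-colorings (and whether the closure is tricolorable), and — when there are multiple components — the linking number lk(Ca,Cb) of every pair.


V = -x^-8 + 2x^-7 - 4x^-6 + 5x^-5 - 5x^-4 + 6x^-3 - 4x^-2 + 3x^-1 - 1
<D> = -A^-12 + 3A^-8 - 4A^-4 + 6 - 5A^4 + 5A^8 - 4A^12 + 2A^16 - A^20 (w = -4)
1 component over 10 crossings, w = -4
3 Fox colorings among 3^10, |V(-1)| = 31: not tricolorable
why: |V(-1)| = 31: so not tricolorable, since 3 does not divide 31


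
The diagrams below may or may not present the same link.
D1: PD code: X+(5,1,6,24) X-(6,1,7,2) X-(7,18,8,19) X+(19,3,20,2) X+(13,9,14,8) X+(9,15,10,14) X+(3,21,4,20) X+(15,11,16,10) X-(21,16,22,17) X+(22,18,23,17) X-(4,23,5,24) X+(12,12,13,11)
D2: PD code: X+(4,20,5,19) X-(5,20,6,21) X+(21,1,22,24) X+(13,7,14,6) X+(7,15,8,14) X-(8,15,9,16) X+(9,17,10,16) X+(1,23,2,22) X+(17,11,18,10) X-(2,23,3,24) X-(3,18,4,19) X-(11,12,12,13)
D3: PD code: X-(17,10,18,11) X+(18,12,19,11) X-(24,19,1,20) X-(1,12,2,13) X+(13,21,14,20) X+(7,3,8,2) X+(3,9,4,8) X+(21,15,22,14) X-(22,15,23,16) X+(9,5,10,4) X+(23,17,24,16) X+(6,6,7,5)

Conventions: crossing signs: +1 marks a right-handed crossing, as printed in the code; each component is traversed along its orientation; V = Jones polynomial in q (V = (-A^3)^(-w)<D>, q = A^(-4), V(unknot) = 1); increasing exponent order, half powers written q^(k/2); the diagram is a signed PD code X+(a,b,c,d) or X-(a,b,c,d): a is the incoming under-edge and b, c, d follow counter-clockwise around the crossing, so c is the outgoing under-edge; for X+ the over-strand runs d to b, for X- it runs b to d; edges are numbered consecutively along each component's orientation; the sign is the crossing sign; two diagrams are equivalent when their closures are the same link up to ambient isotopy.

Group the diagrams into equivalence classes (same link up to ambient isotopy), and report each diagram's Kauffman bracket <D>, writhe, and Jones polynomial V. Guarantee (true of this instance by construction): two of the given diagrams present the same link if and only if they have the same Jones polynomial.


classes: {D1, D2, D3}
V(D1) = q + q^3 - q^4  [12 crossings, <D> = -A^-4 + 1 + A^8, w = +4]
V(D2) = q + q^3 - q^4  [12 crossings, <D> = -A^-10 + A^-6 + A^2, w = +2]
D3 (bracket -A^-4 + 1 + A^8; 12 crossings at w = +4): V = q + q^3 - q^4
note: one V(q) for all 3 diagrams — one class (guaranteed)


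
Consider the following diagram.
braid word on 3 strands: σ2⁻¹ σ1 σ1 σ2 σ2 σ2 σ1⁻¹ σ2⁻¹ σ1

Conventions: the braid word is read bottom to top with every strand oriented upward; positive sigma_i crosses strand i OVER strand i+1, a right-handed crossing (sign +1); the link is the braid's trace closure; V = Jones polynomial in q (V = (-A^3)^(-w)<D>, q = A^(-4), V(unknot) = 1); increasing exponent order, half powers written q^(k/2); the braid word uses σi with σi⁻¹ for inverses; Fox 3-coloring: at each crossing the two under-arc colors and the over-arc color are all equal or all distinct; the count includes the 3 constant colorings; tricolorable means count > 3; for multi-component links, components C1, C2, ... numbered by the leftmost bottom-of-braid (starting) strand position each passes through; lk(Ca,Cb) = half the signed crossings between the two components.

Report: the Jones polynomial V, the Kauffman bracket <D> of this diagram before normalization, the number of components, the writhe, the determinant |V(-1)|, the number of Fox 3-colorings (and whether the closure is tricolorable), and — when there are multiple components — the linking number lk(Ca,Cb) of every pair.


V = -q^(-1/2) + q^(1/2) - 2q^(3/2) + 2q^(5/2) - 3q^(7/2) + 2q^(9/2) - 2q^(11/2) + q^(13/2)
<D> = -A^-17 + 2A^-13 - 2A^-9 + 3A^-5 - 2A^-1 + 2A^3 - A^7 + A^11 (w = +3)
2 components over 9 crossings, w = +3
lk(C1,C2): +1
3 Fox colorings among 3^9, |V(-1)| = 14: not tricolorable
why: det 14 = |V(-1)|; not divisible by 3, so not tricolorable


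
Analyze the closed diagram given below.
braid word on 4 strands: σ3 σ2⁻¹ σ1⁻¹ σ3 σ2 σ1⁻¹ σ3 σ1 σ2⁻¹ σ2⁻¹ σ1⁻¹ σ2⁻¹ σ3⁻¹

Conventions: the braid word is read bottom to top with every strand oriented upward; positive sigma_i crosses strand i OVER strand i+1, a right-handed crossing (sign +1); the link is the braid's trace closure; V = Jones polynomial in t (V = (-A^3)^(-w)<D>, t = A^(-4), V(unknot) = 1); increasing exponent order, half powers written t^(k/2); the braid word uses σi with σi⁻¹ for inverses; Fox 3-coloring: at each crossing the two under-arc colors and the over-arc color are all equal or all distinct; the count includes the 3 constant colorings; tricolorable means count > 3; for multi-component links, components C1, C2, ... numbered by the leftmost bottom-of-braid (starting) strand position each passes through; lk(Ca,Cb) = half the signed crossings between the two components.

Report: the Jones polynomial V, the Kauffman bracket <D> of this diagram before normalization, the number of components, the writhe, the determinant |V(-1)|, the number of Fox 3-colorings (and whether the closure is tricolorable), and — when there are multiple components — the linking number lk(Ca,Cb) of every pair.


Jones polynomial: V(t) = t^-5 + 2t^-3 + t^-1
<D> = -A^-5 - 2A^3 - A^11; writhe -3
components 3, writhe -3 (13 crossings)
linking number lk(C1,C2) = 0
lk(C1,C3): -1
lk(C2,C3) = -1
3-colorings: 3 of 3^13, det 4 — not tricolorable
note: the 3 component pairs carry total linking -2


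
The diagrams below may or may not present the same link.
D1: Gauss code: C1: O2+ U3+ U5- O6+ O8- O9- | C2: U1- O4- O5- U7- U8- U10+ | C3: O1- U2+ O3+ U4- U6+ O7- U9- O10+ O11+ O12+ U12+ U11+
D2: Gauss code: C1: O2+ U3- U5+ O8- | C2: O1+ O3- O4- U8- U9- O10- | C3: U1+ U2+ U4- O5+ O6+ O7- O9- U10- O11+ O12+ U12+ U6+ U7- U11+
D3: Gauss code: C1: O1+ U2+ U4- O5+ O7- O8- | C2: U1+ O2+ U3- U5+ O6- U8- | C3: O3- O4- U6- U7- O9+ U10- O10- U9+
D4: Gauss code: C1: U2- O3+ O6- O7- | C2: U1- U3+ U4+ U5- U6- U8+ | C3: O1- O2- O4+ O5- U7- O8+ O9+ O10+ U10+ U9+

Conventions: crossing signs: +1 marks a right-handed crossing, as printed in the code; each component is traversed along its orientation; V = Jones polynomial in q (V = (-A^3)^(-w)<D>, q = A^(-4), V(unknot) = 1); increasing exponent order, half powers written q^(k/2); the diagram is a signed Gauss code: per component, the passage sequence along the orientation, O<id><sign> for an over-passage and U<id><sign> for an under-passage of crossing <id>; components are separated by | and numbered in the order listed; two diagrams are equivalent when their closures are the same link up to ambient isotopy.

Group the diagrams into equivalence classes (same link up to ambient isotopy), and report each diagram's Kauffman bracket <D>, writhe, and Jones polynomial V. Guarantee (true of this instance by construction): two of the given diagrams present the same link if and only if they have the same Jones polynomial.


grouping into links: {D1, D2, D3} | {D4}
V(D1) = q^-4 + q^-2 + 2  (w 0, c 12, <D> = 2 + A^8 + A^16)
V(D2) = q^-4 + q^-2 + 2  (w 0, c 12, <D> = 2 + A^8 + A^16)
D3 (bracket 2A^-6 + A^2 + A^10; 10 crossings at w = -2): V = q^-4 + q^-2 + 2
V(D4) = q^-3 + q^-2 + q^-1 + 1  [10 crossings, <D> = 1 + A^4 + A^8 + A^12, w = 0]
why: 2 values of V(q) split the 4 diagrams


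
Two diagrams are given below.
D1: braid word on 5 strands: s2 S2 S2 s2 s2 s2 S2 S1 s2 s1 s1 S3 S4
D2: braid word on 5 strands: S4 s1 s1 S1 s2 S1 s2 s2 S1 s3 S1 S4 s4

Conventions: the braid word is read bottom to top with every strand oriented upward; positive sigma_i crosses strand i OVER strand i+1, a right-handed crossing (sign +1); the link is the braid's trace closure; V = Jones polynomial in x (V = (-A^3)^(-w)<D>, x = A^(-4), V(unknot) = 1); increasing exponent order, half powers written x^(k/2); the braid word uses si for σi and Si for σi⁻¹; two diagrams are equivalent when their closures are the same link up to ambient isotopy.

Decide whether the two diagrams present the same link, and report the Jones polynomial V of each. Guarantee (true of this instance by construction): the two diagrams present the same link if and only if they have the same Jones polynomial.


same link: no
V(D1) = -x^(1/2) + x^(3/2) - x^(5/2) - x^(9/2)  [13 crossings, <D> = A^-15 + A^-7 - A^-3 + A, w = +1]
V(D2) = -x^(-3/2) + x^(-1/2) - 2x^(1/2) + x^(3/2) - 2x^(5/2) + x^(7/2)  (w +1, c 13, <D> = -A^-11 + 2A^-7 - A^-3 + 2A - A^5 + A^9)
note: comparing 2 Jones polynomials yields 2 groups


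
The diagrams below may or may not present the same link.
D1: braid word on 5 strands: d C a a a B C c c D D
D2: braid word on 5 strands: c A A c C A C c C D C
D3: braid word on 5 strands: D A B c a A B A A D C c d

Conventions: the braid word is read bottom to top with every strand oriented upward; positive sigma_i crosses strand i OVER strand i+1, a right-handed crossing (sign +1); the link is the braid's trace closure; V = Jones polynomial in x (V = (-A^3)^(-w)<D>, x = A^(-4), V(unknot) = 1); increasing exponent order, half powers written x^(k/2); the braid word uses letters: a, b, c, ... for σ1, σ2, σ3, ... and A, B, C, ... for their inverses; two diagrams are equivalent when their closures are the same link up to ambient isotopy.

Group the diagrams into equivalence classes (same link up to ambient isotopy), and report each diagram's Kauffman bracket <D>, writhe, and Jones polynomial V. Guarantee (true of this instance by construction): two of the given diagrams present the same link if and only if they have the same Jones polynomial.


classes: {D1} | {D2} | {D3}
V(D1) = -x^(1/2) - x^(3/2) - x^(5/2) + x^(9/2)  [11 crossings, <D> = -A^-15 + A^-7 + A^-3 + A, w = +1]
V(D2) = x^(-9/2) - x^(-5/2) - x^(-3/2) - x^(-1/2)  [11 crossings, <D> = A^-13 + A^-9 + A^-5 - A^3, w = -5]
V(D3) = x^(-13/2) - x^(-11/2) + x^(-9/2) - 2x^(-7/2) - x^(-3/2)  [13 crossings, <D> = A^-9 + 2A^-1 - A^3 + A^7 - A^11, w = -5]
note: V(x) takes 3 values over 3 diagrams, fixing the grouping


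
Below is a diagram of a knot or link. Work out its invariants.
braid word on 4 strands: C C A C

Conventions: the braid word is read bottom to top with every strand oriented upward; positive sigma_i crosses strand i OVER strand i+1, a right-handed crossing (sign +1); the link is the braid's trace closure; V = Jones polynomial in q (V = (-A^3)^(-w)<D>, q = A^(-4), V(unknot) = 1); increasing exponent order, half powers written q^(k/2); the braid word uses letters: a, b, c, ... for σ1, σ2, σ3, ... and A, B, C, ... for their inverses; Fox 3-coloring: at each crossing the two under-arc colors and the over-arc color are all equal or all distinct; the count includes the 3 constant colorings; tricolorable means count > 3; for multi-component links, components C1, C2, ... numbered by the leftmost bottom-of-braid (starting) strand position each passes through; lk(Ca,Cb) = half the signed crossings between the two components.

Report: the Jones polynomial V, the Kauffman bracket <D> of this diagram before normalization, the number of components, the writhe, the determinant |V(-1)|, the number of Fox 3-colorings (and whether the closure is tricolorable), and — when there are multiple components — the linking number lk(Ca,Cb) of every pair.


V(q) = q^(-9/2) - q^(-5/2) - q^(-3/2) - q^(-1/2)
bracket: -A^-10 - A^-6 - A^-2 + A^6, w = -4
2 components, writhe -4, over 4 crossings
lk(C1,C2) = 0
det 0, colorings 27 of 3^4 — tricolorable
observation: the span of V is 4, within the link bound 4 + 2 - 1


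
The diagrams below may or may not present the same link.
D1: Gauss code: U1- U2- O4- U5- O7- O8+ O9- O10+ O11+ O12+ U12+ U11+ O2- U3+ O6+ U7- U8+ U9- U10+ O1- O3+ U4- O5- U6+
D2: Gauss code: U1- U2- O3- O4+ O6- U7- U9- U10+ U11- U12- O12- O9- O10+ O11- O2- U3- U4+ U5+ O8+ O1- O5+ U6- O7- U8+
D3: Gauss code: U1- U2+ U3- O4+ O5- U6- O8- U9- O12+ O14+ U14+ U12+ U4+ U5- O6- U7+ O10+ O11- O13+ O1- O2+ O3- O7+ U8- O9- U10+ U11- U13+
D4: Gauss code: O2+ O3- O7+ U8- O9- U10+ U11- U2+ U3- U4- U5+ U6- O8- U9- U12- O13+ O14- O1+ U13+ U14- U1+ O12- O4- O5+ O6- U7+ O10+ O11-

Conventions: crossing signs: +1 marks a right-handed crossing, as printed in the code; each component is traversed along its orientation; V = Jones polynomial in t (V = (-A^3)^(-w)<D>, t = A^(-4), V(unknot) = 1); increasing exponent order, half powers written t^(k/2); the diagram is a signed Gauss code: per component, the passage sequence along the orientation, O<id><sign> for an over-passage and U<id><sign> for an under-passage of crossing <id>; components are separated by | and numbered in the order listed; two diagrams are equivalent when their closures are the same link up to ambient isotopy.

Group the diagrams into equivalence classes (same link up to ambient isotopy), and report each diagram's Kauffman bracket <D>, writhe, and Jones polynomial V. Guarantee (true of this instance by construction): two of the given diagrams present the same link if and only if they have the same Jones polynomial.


classes: {D1, D2, D3, D4}
V(D1) = -t^-4 + t^-3 + t^-1  [12 crossings, <D> = A^4 + A^12 - A^16, w = 0]
V(D2) = -t^-4 + t^-3 + t^-1  [12 crossings, <D> = A^-8 + 1 - A^4, w = -4]
V(D3) = -t^-4 + t^-3 + t^-1  [14 crossings, <D> = A^4 + A^12 - A^16, w = 0]
D4 (bracket A^-2 + A^6 - A^10; 14 crossings at w = -2): V = -t^-4 + t^-3 + t^-1
insight: all 4 diagrams share one V(t), hence one class


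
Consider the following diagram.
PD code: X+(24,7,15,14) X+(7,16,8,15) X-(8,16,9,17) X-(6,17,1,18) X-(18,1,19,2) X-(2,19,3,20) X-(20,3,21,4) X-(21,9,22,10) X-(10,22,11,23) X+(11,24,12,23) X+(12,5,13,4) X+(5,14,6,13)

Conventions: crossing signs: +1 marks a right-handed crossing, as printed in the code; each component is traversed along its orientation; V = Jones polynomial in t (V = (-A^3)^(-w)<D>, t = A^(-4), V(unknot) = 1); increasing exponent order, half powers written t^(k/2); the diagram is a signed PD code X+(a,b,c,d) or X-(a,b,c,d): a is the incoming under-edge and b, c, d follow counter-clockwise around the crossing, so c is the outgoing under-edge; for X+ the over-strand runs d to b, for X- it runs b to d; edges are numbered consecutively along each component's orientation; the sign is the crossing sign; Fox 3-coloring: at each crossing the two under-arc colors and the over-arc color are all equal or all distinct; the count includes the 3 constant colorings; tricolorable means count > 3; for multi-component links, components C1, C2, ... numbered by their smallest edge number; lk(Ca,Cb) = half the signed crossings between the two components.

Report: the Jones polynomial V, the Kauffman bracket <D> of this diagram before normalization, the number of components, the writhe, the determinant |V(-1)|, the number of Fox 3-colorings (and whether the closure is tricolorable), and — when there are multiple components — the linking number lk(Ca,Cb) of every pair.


V(t) = t^-5 - t^-4 + 2t^-3 - t^-2 + 2t^-1 + t
bracket: A^-10 + 2A^-2 - A^2 + 2A^6 - A^10 + A^14, w = -2
3 components, writhe -2, over 12 crossings
lk(C1,C2) = +1
linking number lk(C1,C3) = -2
lk(C2,C3): 0
det 8, colorings 3 of 3^12 — not tricolorable
observation: summing lk over 3 pairs gives -1


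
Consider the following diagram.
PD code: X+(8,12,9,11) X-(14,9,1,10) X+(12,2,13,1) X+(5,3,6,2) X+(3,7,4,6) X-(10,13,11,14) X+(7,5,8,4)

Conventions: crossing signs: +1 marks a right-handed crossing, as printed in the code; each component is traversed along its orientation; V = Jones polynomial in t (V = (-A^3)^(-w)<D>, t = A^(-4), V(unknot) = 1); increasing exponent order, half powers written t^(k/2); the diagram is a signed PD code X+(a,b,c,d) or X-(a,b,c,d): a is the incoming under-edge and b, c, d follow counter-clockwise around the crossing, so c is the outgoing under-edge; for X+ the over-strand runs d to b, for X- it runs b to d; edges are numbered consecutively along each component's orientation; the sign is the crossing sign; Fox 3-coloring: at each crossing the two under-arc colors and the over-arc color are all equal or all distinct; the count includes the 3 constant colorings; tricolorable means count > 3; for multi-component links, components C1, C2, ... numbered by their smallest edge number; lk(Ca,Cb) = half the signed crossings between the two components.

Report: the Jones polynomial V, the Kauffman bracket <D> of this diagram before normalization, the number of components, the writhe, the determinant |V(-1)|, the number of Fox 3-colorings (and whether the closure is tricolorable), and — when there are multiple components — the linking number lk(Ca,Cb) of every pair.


V = t^-1 - 1 + 2t - 3t^2 + 3t^3 - 2t^4 + 2t^5 - t^6
<D> = A^-15 - 2A^-11 + 2A^-7 - 3A^-3 + 3A - 2A^5 + A^9 - A^13 (w = +3)
1 component over 7 crossings, w = +3
9 Fox colorings among 3^7, |V(-1)| = 15: tricolorable
why: |V(-1)| = 15: so tricolorable, since 3 divides 15


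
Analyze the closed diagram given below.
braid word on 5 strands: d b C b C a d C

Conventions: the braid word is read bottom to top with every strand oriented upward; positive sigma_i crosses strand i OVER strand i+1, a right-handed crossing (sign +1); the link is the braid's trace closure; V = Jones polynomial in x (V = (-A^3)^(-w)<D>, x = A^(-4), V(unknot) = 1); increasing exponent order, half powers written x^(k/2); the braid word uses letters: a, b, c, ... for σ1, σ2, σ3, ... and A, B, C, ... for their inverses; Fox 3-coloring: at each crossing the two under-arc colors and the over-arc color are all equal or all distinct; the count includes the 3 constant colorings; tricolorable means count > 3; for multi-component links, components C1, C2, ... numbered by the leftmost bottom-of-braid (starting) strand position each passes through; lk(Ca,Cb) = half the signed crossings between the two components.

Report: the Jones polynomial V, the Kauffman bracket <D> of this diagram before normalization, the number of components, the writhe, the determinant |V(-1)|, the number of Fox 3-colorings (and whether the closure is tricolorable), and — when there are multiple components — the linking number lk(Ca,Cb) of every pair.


V = -x^-3 + 3x^-2 - 3x^-1 + 4 - 4x + 3x^2 - 2x^3 + x^4
<D> = A^-10 - 2A^-6 + 3A^-2 - 4A^2 + 4A^6 - 3A^10 + 3A^14 - A^18 (w = +2)
1 component over 8 crossings, w = +2
9 Fox colorings among 3^8, |V(-1)| = 21: tricolorable
why: V spans 7 powers of x: at least 7 crossings in any diagram


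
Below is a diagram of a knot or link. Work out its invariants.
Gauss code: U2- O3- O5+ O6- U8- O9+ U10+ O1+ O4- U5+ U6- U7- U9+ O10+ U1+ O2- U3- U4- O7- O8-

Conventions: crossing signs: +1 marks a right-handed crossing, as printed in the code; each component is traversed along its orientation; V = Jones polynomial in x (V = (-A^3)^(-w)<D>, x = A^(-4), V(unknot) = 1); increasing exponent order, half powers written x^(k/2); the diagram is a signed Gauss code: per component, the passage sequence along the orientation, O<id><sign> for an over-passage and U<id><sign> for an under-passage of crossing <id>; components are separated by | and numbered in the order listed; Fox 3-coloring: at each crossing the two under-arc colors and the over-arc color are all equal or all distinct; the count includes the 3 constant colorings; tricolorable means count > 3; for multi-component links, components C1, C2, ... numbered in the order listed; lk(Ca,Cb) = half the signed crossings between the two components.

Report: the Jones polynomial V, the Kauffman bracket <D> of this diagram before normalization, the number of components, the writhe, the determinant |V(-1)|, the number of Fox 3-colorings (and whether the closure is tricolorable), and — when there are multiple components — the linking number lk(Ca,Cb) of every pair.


Jones polynomial: V(x) = -x^-5 + x^-4 - x^-3 + 2x^-2 - x^-1 + 2 - x
<D> = -A^-10 + 2A^-6 - A^-2 + 2A^2 - A^6 + A^10 - A^14; writhe -2
components 1, writhe -2 (10 crossings)
3-colorings: 9 of 3^10, det 9 — tricolorable
note: |V(-1)| = 9: so tricolorable, since 3 divides 9


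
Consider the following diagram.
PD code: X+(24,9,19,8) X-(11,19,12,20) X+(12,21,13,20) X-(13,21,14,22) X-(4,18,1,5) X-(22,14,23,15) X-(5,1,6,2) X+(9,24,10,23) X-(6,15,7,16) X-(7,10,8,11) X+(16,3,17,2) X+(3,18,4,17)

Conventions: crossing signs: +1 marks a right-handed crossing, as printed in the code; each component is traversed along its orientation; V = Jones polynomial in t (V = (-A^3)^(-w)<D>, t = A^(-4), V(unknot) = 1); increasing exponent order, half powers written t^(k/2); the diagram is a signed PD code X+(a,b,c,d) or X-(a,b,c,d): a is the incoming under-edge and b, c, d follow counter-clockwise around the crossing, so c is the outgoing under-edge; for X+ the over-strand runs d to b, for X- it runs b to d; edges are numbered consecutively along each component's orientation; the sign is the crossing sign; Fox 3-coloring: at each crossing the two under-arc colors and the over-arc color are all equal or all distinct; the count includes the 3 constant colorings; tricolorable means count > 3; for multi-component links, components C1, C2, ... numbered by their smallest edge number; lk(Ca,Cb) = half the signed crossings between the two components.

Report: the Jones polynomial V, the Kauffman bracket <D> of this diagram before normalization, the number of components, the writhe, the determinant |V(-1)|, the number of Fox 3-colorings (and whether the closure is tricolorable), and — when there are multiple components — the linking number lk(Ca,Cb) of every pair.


V = -t^-4 + t^-3 + t^-2 + t^-1 + 1 + t^2
<D> = A^-14 + A^-6 + A^-2 + A^2 + A^6 - A^10 (w = -2)
3 components over 12 crossings, w = -2
lk(C1,C2): 0
lk(C1,C3) = 0
linking number lk(C2,C3) = 0
9 Fox colorings among 3^12, |V(-1)| = 0: tricolorable
why: det 0 = |V(-1)|; divisible by 3, so tricolorable


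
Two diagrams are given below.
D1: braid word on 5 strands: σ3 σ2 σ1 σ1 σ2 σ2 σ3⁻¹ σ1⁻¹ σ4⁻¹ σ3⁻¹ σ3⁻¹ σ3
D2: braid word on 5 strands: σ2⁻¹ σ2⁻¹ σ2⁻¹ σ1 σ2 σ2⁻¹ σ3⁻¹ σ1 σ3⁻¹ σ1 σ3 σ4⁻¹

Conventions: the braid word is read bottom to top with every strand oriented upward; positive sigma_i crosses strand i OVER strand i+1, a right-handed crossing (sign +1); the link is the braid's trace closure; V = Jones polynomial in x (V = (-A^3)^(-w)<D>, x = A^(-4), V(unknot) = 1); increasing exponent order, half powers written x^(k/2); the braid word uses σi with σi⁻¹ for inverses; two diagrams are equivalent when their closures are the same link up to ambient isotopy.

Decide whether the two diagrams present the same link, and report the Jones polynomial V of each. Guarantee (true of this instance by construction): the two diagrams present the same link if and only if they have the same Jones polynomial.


equivalent: no
D1 (bracket -A^-18 + A^-14 - A^-10 + 2A^-6 - A^-2 + A^2; 12 crossings at w = +2): V = x - x^2 + 2x^3 - x^4 + x^5 - x^6
V(D2) = -x^-3 + x^-2 - x^-1 + 3 - x + x^2 - x^3  (w -2, c 12, <D> = -A^-18 + A^-14 - A^-10 + 3A^-6 - A^-2 + A^2 - A^6)
key observation: comparing 2 Jones polynomials yields 2 groups


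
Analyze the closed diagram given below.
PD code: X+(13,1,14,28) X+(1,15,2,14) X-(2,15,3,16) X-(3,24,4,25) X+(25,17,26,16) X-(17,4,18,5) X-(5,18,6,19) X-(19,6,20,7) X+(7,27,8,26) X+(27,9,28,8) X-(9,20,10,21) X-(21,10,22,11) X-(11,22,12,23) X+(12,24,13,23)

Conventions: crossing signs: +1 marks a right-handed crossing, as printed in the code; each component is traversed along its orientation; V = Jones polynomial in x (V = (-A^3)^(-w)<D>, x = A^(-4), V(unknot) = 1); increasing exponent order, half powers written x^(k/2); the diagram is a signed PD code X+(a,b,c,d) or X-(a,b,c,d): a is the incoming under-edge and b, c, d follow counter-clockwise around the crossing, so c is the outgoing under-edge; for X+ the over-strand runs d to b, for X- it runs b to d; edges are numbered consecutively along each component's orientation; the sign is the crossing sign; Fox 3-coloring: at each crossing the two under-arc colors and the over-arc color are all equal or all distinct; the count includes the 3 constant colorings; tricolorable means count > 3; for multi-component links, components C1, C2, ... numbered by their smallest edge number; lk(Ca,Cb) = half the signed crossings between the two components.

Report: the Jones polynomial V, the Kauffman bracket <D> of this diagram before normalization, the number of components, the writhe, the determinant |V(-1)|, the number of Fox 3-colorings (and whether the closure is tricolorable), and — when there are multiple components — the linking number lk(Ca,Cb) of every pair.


V(x) = x^-7 - 3x^-6 + 6x^-5 - 10x^-4 + 12x^-3 - 12x^-2 + 12x^-1 - 9 + 6x - 3x^2 + x^3
bracket: A^-18 - 3A^-14 + 6A^-10 - 9A^-6 + 12A^-2 - 12A^2 + 12A^6 - 10A^10 + 6A^14 - 3A^18 + A^22, w = -2
1 component, writhe -2, over 14 crossings
det 75, colorings 9 of 3^14 — tricolorable
observation: w = -2 shifts under R1 moves; the (-A^3)^(2) factor cancels that in V


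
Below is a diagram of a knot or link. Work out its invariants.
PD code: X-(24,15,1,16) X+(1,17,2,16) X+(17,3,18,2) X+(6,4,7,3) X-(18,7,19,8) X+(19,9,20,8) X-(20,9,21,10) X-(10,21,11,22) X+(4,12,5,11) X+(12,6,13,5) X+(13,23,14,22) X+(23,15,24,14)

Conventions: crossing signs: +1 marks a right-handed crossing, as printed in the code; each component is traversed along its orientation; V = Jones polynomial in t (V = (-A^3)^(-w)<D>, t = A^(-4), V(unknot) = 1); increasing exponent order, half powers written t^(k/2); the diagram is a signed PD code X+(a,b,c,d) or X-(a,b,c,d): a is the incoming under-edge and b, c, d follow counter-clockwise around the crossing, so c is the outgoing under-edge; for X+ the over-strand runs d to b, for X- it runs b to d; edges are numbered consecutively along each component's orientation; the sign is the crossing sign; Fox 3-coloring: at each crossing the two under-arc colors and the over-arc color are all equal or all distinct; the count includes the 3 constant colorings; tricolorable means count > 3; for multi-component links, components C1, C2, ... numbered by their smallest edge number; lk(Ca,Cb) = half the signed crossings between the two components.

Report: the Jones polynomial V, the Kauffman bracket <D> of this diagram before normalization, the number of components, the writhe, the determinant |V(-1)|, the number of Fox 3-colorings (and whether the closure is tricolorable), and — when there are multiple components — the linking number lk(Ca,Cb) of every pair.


Jones polynomial: V(t) = 2t - 2t^2 + 3t^3 - 3t^4 + 2t^5 - 2t^6 + t^7
<D> = A^-16 - 2A^-12 + 2A^-8 - 3A^-4 + 3 - 2A^4 + 2A^8; writhe +4
components 1, writhe +4 (12 crossings)
3-colorings: 9 of 3^12, det 15 — tricolorable
note: the span of V is 6, forcing >= 6 crossings in any diagram


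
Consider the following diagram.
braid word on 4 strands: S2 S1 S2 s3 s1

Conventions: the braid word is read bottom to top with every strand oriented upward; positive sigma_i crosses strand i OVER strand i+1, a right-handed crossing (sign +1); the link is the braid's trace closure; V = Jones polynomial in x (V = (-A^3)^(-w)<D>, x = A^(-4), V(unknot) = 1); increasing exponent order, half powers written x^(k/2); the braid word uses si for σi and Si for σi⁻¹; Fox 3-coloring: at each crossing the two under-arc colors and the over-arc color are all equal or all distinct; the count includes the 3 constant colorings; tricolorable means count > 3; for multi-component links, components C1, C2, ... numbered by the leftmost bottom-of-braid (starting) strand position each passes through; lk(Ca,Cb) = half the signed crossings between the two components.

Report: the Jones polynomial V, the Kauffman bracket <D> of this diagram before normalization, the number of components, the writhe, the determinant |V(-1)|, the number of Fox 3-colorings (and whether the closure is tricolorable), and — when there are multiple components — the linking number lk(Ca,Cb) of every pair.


Jones polynomial: V(x) = 1
<D> = -A^-3; writhe -1
components 1, writhe -1 (5 crossings)
3-colorings: 3 of 3^5, det 1 — not tricolorable
note: w = -1 (over 5 crossings) is diagram-only; (-A^3)^(1) removes it from V


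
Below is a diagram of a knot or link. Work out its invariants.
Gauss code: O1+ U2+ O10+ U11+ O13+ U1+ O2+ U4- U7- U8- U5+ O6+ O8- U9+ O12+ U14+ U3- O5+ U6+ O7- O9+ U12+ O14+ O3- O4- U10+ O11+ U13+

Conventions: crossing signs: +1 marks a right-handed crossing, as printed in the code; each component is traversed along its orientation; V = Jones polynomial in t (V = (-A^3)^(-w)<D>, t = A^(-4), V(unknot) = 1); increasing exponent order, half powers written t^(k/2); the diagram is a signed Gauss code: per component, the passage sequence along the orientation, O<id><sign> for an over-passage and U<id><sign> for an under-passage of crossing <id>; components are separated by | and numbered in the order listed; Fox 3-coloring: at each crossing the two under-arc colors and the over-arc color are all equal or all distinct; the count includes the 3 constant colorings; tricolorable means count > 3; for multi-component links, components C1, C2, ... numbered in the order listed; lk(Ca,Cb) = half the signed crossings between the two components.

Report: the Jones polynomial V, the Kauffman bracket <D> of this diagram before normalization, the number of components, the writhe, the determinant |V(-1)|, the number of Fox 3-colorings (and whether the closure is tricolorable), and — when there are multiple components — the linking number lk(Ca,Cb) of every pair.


V(t) = t^3 + 2t^5 - 2t^6 + 2t^7 - 3t^8 + 2t^9 - 2t^10 + t^11
bracket: A^-26 - 2A^-22 + 2A^-18 - 3A^-14 + 2A^-10 - 2A^-6 + 2A^-2 + A^6, w = +6
1 component, writhe +6, over 14 crossings
det 15, colorings 9 of 3^14 — tricolorable
observation: the span of V is 8, forcing >= 8 crossings in any diagram


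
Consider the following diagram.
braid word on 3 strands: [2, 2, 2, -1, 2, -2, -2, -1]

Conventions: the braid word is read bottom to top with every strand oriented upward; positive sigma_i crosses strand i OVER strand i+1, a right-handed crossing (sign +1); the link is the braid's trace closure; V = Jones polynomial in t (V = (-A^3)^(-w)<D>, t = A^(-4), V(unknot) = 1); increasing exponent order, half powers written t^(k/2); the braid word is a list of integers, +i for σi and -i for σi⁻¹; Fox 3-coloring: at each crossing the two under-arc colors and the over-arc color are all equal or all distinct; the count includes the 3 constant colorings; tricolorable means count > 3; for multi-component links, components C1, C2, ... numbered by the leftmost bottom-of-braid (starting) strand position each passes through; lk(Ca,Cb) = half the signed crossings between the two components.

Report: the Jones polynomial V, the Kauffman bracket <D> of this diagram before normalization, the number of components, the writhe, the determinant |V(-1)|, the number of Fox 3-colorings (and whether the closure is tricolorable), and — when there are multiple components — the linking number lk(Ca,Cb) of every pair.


V = 1
<D> = 1 (w = 0)
1 component over 8 crossings, w = 0
3 Fox colorings among 3^8, |V(-1)| = 1: not tricolorable
why: w = 0 shifts under R1 moves; the (-A^3)^(0) factor cancels that in V


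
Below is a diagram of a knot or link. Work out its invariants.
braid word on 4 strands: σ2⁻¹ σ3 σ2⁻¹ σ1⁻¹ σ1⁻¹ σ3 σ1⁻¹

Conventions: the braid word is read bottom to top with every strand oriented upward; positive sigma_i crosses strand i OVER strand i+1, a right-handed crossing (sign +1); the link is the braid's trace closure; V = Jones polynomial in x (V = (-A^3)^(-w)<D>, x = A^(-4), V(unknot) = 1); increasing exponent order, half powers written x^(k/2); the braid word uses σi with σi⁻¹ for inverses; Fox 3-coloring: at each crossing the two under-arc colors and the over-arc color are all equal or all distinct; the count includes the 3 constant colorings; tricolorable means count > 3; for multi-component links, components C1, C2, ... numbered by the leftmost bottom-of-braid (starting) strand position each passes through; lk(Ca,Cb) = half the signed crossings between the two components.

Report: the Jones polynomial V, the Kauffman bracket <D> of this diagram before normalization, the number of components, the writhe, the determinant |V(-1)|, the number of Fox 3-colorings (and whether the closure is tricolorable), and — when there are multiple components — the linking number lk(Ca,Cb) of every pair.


Jones polynomial: V(x) = -x^-6 + 2x^-5 - 2x^-4 + 3x^-3 - 3x^-2 + 2x^-1 - 1 + x
<D> = -A^-13 + A^-9 - 2A^-5 + 3A^-1 - 3A^3 + 2A^7 - 2A^11 + A^15; writhe -3
components 1, writhe -3 (7 crossings)
3-colorings: 9 of 3^7, det 15 — tricolorable
note: w = -3 (over 7 crossings) is diagram-only; (-A^3)^(3) removes it from V


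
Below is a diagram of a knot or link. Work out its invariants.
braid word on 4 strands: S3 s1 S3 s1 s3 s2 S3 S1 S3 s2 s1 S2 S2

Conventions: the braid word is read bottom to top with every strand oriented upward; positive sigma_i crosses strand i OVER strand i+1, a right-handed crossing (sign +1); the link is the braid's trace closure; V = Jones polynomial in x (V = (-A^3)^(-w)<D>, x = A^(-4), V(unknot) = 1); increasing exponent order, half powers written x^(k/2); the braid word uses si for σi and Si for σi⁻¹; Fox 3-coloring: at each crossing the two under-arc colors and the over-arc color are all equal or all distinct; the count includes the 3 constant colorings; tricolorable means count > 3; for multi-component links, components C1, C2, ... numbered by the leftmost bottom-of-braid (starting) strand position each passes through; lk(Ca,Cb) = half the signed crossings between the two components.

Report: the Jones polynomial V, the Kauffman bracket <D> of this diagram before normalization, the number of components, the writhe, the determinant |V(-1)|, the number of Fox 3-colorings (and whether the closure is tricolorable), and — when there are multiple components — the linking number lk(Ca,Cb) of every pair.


V = -2x^-4 + 3x^-3 - 3x^-2 + 5x^-1 - 4 + 4x - 3x^2 + 2x^3 - x^4
<D> = A^-19 - 2A^-15 + 3A^-11 - 4A^-7 + 4A^-3 - 5A + 3A^5 - 3A^9 + 2A^13 (w = -1)
1 component over 13 crossings, w = -1
9 Fox colorings among 3^13, |V(-1)| = 27: tricolorable
why: det 27 = |V(-1)|; divisible by 3, so tricolorable


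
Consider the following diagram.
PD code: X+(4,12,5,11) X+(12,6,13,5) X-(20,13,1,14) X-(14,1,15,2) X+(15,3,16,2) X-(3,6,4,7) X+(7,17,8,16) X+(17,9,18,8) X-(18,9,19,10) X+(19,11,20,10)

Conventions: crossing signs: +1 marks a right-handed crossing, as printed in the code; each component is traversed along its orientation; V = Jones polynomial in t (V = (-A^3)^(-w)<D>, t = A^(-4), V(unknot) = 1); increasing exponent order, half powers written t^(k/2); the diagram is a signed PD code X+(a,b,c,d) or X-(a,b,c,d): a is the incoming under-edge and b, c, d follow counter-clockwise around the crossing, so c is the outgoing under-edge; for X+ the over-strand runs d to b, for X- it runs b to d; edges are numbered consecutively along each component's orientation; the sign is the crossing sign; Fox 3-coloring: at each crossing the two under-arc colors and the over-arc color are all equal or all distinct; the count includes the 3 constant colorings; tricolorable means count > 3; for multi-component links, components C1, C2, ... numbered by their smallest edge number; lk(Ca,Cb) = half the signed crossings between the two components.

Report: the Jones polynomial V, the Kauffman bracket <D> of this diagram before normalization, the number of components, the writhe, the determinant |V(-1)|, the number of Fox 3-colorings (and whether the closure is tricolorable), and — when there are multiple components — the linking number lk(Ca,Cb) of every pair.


V = t + t^3 - t^4
<D> = -A^-10 + A^-6 + A^2 (w = +2)
1 component over 10 crossings, w = +2
9 Fox colorings among 3^10, |V(-1)| = 3: tricolorable
why: w = +2 (over 10 crossings) is diagram-only; (-A^3)^(-2) removes it from V
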